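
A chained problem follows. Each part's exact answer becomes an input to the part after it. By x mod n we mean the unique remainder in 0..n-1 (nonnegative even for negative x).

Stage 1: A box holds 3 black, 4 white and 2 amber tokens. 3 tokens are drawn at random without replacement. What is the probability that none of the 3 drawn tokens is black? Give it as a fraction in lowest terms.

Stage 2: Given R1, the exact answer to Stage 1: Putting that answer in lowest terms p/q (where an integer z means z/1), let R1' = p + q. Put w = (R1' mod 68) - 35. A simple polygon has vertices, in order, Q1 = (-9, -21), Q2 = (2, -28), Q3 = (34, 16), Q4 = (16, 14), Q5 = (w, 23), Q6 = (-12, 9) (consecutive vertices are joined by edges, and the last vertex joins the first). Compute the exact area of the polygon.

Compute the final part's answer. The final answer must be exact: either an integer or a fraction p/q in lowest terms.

1260

Stage 1: total draws C(9,3) = 84; favorable C(6,3) = 20; P = 5/21; answer 5/21
Stage 2: R1 = 5/21; threaded value p + q = 26; w = -9; cross terms: (-9*-28 - 2*-21)=294, (2*16 - 34*-28)=984, (34*14 - 16*16)=220, (16*23 - -9*14)=494, (-9*9 - -12*23)=195, (-12*-21 - -9*9)=333; twice the area = |2520| = 2520; area = 1260; answer 1260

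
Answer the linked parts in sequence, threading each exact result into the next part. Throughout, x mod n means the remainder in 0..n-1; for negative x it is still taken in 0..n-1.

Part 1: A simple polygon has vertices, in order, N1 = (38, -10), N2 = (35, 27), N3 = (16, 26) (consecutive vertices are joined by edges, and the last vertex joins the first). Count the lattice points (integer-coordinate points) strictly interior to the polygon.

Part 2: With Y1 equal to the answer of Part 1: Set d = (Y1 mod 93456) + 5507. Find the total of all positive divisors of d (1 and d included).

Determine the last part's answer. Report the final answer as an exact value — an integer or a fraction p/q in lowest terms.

10240

Part 1: cross terms: (38*27 - 35*-10)=1376, (35*26 - 16*27)=478, (16*-10 - 38*26)=-1148; twice the area = |706| = 706; area = 353; boundary points = 1 + 1 + 2 = 4; strictly interior points = area - boundary/2 + 1 = 352; answer 352
Part 2: Y1 = 352; d = 5859; 5859 = 3^3 * 7 * 31; sigma = (1 + 3 + 9 + 27) * (1 + 7) * (1 + 31) = 40 * 8 * 32 = 10240; answer 10240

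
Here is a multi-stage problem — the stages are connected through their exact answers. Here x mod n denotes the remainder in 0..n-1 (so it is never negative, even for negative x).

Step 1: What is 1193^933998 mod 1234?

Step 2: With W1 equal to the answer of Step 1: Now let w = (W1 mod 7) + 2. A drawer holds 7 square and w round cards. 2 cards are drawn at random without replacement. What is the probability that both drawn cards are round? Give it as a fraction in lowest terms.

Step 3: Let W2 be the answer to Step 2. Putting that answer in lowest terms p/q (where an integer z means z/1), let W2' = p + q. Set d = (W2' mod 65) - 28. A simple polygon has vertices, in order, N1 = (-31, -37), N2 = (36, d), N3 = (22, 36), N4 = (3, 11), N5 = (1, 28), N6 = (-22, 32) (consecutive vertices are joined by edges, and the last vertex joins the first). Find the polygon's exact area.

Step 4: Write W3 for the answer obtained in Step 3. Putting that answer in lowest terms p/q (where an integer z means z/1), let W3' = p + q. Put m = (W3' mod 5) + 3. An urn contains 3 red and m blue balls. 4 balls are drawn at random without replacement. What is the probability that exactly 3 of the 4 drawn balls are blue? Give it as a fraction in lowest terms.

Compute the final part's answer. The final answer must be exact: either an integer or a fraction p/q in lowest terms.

Step 1: squarings mod 1234: 1193^1=1193, 1193^2=447, 1193^4=1135, 1193^8=1163, 1193^16=105, 1193^32=1153, 1193^64=391, 1193^128=1099, 1193^256=949, 1193^512=1015, 1193^1024=1069, 1193^2048=77, 1193^4096=993, 1193^8192=83, 1193^16384=719, 1193^32768=1149, 1193^65536=1055, 1193^131072=1191, 1193^262144=615, 1193^524288=621; 1193^933998 = 1193^2 * 1193^4 * 1193^8 * 1193^32 * 1193^64 * 1193^16384 * 1193^131072 * 1193^262144 * 1193^524288 = 283 (mod 1234); answer 283
Step 2: W1 = 283; w = 5; total draws C(12,2) = 66; favorable C(5,2) = 10; P = 5/33; answer 5/33
Step 3: W2 = 5/33; threaded value p + q = 38; d = 10; cross terms: (-31*10 - 36*-37)=1022, (36*36 - 22*10)=1076, (22*11 - 3*36)=134, (3*28 - 1*11)=73, (1*32 - -22*28)=648, (-22*-37 - -31*32)=1806; twice the area = |4759| = 4759; area = 4759/2; answer 4759/2
Step 4: W3 = 4759/2; threaded value p + q = 4761; m = 4; total draws C(7,4) = 35; favorable C(4,3)*C(3,1) = 12; P = 12/35; answer 12/35

12/35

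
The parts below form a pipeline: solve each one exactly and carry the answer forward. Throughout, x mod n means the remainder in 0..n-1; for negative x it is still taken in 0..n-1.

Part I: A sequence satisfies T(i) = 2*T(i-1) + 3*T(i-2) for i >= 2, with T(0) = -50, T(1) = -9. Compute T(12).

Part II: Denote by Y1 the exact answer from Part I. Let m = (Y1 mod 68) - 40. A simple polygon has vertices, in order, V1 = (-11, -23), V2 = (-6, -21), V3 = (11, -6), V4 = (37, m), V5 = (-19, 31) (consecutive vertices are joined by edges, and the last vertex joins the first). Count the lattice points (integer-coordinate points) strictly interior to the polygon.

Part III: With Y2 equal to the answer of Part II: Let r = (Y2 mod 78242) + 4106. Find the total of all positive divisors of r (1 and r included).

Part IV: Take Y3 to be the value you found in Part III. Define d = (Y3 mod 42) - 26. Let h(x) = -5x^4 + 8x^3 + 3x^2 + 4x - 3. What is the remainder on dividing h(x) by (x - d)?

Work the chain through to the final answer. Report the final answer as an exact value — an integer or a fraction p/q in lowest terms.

Part I: T(2) = 2*(-9) + 3*(-50) = -168; iterating: T(2)=-168, T(3)=-363, T(4)=-1230, T(5)=-3549, T(6)=-10788, T(7)=-32223, T(8)=-96810, T(9)=-290289, T(10)=-871008, T(11)=-2612883, T(12)=-7838790; answer -7838790
Part II: Y1 = -7838790; m = 6; cross terms: (-11*-21 - -6*-23)=93, (-6*-6 - 11*-21)=267, (11*6 - 37*-6)=288, (37*31 - -19*6)=1261, (-19*-23 - -11*31)=778; twice the area = |2687| = 2687; area = 2687/2; boundary points = 1 + 1 + 2 + 1 + 2 = 7; strictly interior points = area - boundary/2 + 1 = 1341; answer 1341
Part III: Y2 = 1341; r = 5447; 5447 = 13 * 419; sigma = (1 + 13) * (1 + 419) = 14 * 420 = 5880; answer 5880
Part IV: Y3 = 5880; d = -26; remainder = value at the root: -5*(-26)^4 + 8*(-26)^3 + 3*(-26)^2 + 4*(-26)^1 - 3 = (-2284880) + (-140608) + (2028) + (-104) + (-3) = -2423567; answer -2423567

-2423567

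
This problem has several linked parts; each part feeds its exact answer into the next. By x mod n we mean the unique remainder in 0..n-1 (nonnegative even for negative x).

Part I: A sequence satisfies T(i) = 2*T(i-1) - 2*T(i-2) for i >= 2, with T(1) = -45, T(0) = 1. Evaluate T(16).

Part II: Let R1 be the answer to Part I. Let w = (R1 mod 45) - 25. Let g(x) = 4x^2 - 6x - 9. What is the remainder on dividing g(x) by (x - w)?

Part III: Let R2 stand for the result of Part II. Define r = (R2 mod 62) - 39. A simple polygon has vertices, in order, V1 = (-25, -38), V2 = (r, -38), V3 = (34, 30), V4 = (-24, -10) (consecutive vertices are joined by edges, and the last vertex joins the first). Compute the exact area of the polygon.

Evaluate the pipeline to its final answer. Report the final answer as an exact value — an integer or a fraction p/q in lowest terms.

1574

Part I: T(2) = 2*(-45) - 2*(1) = -92; iterating: T(2)=-92, T(3)=-94, T(4)=-4, T(5)=180, T(6)=368, T(7)=376, T(8)=16, T(9)=-720, T(10)=-1472, T(11)=-1504, T(12)=-64, T(13)=2880, T(14)=5888, T(15)=6016, T(16)=256; answer 256
Part II: R1 = 256; w = 6; remainder = value at the root: 4*(6)^2 - 6*(6)^1 - 9 = (144) + (-36) + (-9) = 99; answer 99
Part III: R2 = 99; r = -2; cross terms: (-25*-38 - -2*-38)=874, (-2*30 - 34*-38)=1232, (34*-10 - -24*30)=380, (-24*-38 - -25*-10)=662; twice the area = |3148| = 3148; area = 1574; answer 1574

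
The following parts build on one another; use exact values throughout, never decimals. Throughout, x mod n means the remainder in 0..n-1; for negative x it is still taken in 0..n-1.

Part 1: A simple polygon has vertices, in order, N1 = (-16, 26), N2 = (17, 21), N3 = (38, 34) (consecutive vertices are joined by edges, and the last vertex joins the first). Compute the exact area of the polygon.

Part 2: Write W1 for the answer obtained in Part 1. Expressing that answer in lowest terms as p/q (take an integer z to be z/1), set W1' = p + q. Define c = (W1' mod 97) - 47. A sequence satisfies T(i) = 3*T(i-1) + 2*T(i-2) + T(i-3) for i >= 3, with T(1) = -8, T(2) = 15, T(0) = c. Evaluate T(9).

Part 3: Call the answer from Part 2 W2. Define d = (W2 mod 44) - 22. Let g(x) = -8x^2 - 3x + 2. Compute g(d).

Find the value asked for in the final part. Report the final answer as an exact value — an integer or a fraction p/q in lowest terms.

Part 1: cross terms: (-16*21 - 17*26)=-778, (17*34 - 38*21)=-220, (38*26 - -16*34)=1532; twice the area = |534| = 534; area = 267; answer 267
Part 2: W1 = 267; threaded value p + q = 268; c = 27; T(3) = 3*(15) + 2*(-8) + 1*(27) = 56; iterating: T(3)=56, T(4)=190, T(5)=697, T(6)=2527, T(7)=9165, T(8)=33246, T(9)=120595; answer 120595
Part 3: W2 = 120595; d = 13; -8*(13)^2 - 3*(13)^1 + 2 = (-1352) + (-39) + (2) = -1389; answer -1389

-1389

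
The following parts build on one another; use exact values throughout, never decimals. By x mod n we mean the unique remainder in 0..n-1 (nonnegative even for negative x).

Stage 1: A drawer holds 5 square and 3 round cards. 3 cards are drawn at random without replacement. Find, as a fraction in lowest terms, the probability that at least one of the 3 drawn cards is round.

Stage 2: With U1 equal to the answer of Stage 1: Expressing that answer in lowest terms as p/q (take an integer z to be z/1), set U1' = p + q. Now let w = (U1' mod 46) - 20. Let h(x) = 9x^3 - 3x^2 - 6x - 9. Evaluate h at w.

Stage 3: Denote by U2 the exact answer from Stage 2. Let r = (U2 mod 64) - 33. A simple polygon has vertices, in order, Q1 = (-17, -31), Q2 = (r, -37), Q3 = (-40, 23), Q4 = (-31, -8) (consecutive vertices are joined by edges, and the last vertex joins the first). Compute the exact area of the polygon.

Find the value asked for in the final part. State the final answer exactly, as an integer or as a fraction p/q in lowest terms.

Stage 1: total draws C(8,3) = 56; complement C(5,3) = 10; favorable 56 - 10 = 46; P = 23/28; answer 23/28
Stage 2: U1 = 23/28; threaded value p + q = 51; w = -15; 9*(-15)^3 - 3*(-15)^2 - 6*(-15)^1 - 9 = (-30375) + (-675) + (90) + (-9) = -30969; answer -30969
Stage 3: U2 = -30969; r = -26; cross terms: (-17*-37 - -26*-31)=-177, (-26*23 - -40*-37)=-2078, (-40*-8 - -31*23)=1033, (-31*-31 - -17*-8)=825; twice the area = |-397| = 397; area = 397/2; answer 397/2

397/2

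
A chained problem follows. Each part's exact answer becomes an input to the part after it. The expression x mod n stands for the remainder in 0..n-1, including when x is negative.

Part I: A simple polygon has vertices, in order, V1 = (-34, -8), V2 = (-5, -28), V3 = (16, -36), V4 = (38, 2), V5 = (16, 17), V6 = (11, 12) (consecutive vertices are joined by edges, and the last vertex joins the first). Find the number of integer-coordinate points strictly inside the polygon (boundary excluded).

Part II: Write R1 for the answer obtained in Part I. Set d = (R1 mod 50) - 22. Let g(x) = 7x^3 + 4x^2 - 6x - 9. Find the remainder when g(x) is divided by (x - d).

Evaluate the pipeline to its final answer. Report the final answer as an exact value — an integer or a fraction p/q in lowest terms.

Part I: cross terms: (-34*-28 - -5*-8)=912, (-5*-36 - 16*-28)=628, (16*2 - 38*-36)=1400, (38*17 - 16*2)=614, (16*12 - 11*17)=5, (11*-8 - -34*12)=320; twice the area = |3879| = 3879; area = 3879/2; boundary points = 1 + 1 + 2 + 1 + 5 + 5 = 15; strictly interior points = area - boundary/2 + 1 = 1933; answer 1933
Part II: R1 = 1933; d = 11; remainder = value at the root: 7*(11)^3 + 4*(11)^2 - 6*(11)^1 - 9 = (9317) + (484) + (-66) + (-9) = 9726; answer 9726

9726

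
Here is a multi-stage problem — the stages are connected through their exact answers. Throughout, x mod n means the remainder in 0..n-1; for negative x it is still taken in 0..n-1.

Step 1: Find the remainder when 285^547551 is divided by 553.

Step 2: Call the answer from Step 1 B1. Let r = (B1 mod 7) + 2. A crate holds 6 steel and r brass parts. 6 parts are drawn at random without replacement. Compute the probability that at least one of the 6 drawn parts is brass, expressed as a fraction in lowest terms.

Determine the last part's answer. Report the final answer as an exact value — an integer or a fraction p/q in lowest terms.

Step 1: squarings mod 553: 285^1=285, 285^2=487, 285^4=485, 285^8=200, 285^16=184, 285^32=123, 285^64=198, 285^128=494, 285^256=163, 285^512=25, 285^1024=72, 285^2048=207, 285^4096=268, 285^8192=487, 285^16384=485, 285^32768=200, 285^65536=184, 285^131072=123, 285^262144=198, 285^524288=494; 285^547551 = 285^1 * 285^2 * 285^4 * 285^8 * 285^16 * 285^64 * 285^128 * 285^512 * 285^2048 * 285^4096 * 285^16384 * 285^524288 = 27 (mod 553); answer 27
Step 2: B1 = 27; r = 8; total draws C(14,6) = 3003; complement C(6,6) = 1; favorable 3003 - 1 = 3002; P = 3002/3003; answer 3002/3003

3002/3003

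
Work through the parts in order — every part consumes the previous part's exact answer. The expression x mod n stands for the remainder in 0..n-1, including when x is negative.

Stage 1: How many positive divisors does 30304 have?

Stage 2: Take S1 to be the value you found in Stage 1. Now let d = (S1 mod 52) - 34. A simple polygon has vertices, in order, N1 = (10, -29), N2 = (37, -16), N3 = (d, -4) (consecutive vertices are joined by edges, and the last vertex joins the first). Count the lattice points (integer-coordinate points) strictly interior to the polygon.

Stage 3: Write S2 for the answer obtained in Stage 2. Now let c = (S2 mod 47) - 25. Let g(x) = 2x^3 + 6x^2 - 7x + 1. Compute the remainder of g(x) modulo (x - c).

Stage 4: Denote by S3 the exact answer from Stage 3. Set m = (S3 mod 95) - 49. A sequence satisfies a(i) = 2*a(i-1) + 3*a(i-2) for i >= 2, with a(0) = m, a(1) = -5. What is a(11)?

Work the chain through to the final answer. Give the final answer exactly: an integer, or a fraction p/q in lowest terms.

1505719

Stage 1: 30304 = 2^5 * 947; number of divisors = (5+1) * (1+1) = 12; answer 12
Stage 2: S1 = 12; d = -22; cross terms: (10*-16 - 37*-29)=913, (37*-4 - -22*-16)=-500, (-22*-29 - 10*-4)=678; twice the area = |1091| = 1091; area = 1091/2; boundary points = 1 + 1 + 1 = 3; strictly interior points = area - boundary/2 + 1 = 545; answer 545
Stage 3: S2 = 545; c = 3; remainder = value at the root: 2*(3)^3 + 6*(3)^2 - 7*(3)^1 + 1 = (54) + (54) + (-21) + (1) = 88; answer 88
Stage 4: S3 = 88; m = 39; a(2) = 2*(-5) + 3*(39) = 107; iterating: a(2)=107, a(3)=199, a(4)=719, a(5)=2035, a(6)=6227, a(7)=18559, a(8)=55799, a(9)=167275, a(10)=501947, a(11)=1505719; answer 1505719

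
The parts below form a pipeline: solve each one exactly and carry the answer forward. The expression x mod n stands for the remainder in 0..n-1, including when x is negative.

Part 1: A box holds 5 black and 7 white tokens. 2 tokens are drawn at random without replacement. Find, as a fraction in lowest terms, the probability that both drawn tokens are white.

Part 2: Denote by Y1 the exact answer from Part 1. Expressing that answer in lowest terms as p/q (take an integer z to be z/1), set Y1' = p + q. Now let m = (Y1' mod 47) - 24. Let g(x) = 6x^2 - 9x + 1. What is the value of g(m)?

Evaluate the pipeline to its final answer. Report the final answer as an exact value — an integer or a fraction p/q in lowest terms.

106

Part 1: total draws C(12,2) = 66; favorable C(7,2) = 21; P = 7/22; answer 7/22
Part 2: Y1 = 7/22; threaded value p + q = 29; m = 5; 6*(5)^2 - 9*(5)^1 + 1 = (150) + (-45) + (1) = 106; answer 106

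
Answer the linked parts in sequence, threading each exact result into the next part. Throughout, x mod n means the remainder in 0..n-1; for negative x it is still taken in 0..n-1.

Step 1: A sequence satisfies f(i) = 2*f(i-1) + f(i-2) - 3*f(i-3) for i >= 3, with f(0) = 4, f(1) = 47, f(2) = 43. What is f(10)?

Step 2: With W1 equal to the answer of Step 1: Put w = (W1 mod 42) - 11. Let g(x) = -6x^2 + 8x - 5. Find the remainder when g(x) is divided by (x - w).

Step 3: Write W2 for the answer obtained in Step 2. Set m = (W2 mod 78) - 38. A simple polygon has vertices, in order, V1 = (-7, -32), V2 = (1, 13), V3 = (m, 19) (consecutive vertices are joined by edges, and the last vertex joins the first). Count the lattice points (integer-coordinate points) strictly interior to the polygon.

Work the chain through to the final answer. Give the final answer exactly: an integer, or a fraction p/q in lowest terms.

552

Step 1: f(3) = 2*(43) + 1*(47) - 3*(4) = 121; iterating: f(3)=121, f(4)=144, f(5)=280, f(6)=341, f(7)=530, f(8)=561, f(9)=629, f(10)=229; answer 229
Step 2: W1 = 229; w = 8; remainder = value at the root: -6*(8)^2 + 8*(8)^1 - 5 = (-384) + (64) + (-5) = -325; answer -325
Step 3: W2 = -325; m = 27; cross terms: (-7*13 - 1*-32)=-59, (1*19 - 27*13)=-332, (27*-32 - -7*19)=-731; twice the area = |-1122| = 1122; area = 561; boundary points = 1 + 2 + 17 = 20; strictly interior points = area - boundary/2 + 1 = 552; answer 552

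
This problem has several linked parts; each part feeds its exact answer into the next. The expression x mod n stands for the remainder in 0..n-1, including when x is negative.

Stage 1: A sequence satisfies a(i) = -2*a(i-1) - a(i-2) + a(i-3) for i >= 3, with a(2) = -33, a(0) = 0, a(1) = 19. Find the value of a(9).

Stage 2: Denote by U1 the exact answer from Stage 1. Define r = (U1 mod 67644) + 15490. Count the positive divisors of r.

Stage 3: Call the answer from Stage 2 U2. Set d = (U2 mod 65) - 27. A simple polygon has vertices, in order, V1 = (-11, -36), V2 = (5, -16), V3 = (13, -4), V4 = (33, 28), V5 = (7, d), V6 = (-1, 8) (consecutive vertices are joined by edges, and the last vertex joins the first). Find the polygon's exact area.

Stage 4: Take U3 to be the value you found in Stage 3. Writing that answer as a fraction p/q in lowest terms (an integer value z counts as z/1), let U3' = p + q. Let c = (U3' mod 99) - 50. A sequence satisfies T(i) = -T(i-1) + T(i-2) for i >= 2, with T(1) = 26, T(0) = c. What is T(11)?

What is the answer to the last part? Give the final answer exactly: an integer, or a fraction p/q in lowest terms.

Stage 1: a(3) = -2*(-33) - 1*(19) + 1*(0) = 47; iterating: a(3)=47, a(4)=-42, a(5)=4, a(6)=81, a(7)=-208, a(8)=339, a(9)=-389; answer -389
Stage 2: U1 = -389; r = 82745; 82745 = 5 * 13 * 19 * 67; number of divisors = (1+1) * (1+1) * (1+1) * (1+1) = 16; answer 16
Stage 3: U2 = 16; d = -11; cross terms: (-11*-16 - 5*-36)=356, (5*-4 - 13*-16)=188, (13*28 - 33*-4)=496, (33*-11 - 7*28)=-559, (7*8 - -1*-11)=45, (-1*-36 - -11*8)=124; twice the area = |650| = 650; area = 325; answer 325
Stage 4: U3 = 325; threaded value p + q = 326; c = -21; T(2) = -1*(26) + 1*(-21) = -47; iterating: T(2)=-47, T(3)=73, T(4)=-120, T(5)=193, T(6)=-313, T(7)=506, T(8)=-819, T(9)=1325, T(10)=-2144, T(11)=3469; answer 3469

3469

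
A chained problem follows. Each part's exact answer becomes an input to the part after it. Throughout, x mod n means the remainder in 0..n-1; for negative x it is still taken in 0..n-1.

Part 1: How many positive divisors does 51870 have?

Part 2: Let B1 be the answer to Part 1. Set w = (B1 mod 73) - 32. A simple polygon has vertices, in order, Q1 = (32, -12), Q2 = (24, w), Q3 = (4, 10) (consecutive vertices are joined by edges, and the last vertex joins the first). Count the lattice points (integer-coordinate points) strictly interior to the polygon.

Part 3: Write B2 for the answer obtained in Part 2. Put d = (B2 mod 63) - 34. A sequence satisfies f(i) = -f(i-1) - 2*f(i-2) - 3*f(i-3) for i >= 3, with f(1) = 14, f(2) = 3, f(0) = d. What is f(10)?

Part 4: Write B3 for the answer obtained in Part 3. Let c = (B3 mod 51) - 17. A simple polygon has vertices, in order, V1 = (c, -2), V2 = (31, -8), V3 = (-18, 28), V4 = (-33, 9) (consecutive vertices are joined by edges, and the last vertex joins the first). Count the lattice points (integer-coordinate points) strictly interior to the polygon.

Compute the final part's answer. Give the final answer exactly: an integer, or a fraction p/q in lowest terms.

Part 1: 51870 = 2 * 3 * 5 * 7 * 13 * 19; number of divisors = (1+1) * (1+1) * (1+1) * (1+1) * (1+1) * (1+1) = 64; answer 64
Part 2: B1 = 64; w = 32; cross terms: (32*32 - 24*-12)=1312, (24*10 - 4*32)=112, (4*-12 - 32*10)=-368; twice the area = |1056| = 1056; area = 528; boundary points = 4 + 2 + 2 = 8; strictly interior points = area - boundary/2 + 1 = 525; answer 525
Part 3: B2 = 525; d = -13; f(3) = -1*(3) - 2*(14) - 3*(-13) = 8; iterating: f(3)=8, f(4)=-56, f(5)=31, f(6)=57, f(7)=49, f(8)=-256, f(9)=-13, f(10)=378; answer 378
Part 4: B3 = 378; c = 4; cross terms: (4*-8 - 31*-2)=30, (31*28 - -18*-8)=724, (-18*9 - -33*28)=762, (-33*-2 - 4*9)=30; twice the area = |1546| = 1546; area = 773; boundary points = 3 + 1 + 1 + 1 = 6; strictly interior points = area - boundary/2 + 1 = 771; answer 771

771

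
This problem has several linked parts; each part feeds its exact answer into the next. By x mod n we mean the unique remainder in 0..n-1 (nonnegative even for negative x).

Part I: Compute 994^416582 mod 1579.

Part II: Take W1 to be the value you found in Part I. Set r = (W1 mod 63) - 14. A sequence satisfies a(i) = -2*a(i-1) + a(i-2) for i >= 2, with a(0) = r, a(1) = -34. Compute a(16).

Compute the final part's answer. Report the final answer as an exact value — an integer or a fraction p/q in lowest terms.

22834163

Part I: squarings mod 1579: 994^1=994, 994^2=1161, 994^4=1034, 994^8=173, 994^16=1507, 994^32=447, 994^64=855, 994^128=1527, 994^256=1125, 994^512=846, 994^1024=429, 994^2048=877, 994^4096=156, 994^8192=651, 994^16384=629, 994^32768=891, 994^65536=1223, 994^131072=416, 994^262144=945; 994^416582 = 994^2 * 994^4 * 994^64 * 994^256 * 994^512 * 994^2048 * 994^4096 * 994^16384 * 994^131072 * 994^262144 = 301 (mod 1579); answer 301
Part II: W1 = 301; r = 35; a(2) = -2*(-34) + 1*(35) = 103; iterating: a(2)=103, a(3)=-240, a(4)=583, a(5)=-1406, a(6)=3395, a(7)=-8196, a(8)=19787, a(9)=-47770, a(10)=115327, a(11)=-278424, a(12)=672175, a(13)=-1622774, a(14)=3917723, a(15)=-9458220, a(16)=22834163; answer 22834163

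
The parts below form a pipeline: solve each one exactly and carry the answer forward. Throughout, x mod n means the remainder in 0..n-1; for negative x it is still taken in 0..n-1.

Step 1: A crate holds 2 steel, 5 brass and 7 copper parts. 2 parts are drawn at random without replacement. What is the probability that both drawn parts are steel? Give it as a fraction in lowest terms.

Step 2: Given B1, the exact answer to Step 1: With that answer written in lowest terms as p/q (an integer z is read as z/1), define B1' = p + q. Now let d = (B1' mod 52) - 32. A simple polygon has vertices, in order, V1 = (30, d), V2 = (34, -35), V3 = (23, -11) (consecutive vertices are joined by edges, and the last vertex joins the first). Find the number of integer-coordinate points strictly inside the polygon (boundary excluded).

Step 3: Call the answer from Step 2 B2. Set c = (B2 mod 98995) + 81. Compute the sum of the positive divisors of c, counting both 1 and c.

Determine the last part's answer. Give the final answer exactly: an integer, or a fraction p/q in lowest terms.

Step 1: total draws C(14,2) = 91; favorable C(2,2) = 1; P = 1/91; answer 1/91
Step 2: B1 = 1/91; threaded value p + q = 92; d = 8; cross terms: (30*-35 - 34*8)=-1322, (34*-11 - 23*-35)=431, (23*8 - 30*-11)=514; twice the area = |-377| = 377; area = 377/2; boundary points = 1 + 1 + 1 = 3; strictly interior points = area - boundary/2 + 1 = 188; answer 188
Step 3: B2 = 188; c = 269; 269 is prime, so its only divisors are 1 and 269; sigma = 1 + 269 = 270; answer 270

270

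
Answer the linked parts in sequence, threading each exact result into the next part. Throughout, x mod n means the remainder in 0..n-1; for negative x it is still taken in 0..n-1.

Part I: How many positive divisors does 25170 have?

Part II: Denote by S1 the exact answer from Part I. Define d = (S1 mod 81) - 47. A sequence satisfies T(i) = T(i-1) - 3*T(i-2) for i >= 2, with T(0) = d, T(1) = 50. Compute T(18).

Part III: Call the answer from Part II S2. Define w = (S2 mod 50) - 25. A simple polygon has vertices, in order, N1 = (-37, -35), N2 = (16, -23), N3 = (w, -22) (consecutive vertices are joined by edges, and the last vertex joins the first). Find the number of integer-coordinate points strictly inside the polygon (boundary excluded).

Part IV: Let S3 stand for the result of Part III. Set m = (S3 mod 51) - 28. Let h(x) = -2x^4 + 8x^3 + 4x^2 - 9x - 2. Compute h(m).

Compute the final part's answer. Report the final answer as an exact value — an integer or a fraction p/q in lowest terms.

-97876

Part I: 25170 = 2 * 3 * 5 * 839; number of divisors = (1+1) * (1+1) * (1+1) * (1+1) = 16; answer 16
Part II: S1 = 16; d = -31; T(2) = 1*(50) - 3*(-31) = 143; iterating: T(2)=143, T(3)=-7, T(4)=-436, T(5)=-415, T(6)=893, T(7)=2138, T(8)=-541, T(9)=-6955, T(10)=-5332, T(11)=15533, T(12)=31529, T(13)=-15070, T(14)=-109657, T(15)=-64447, T(16)=264524, T(17)=457865, T(18)=-335707; answer -335707
Part III: S2 = -335707; w = 18; cross terms: (-37*-23 - 16*-35)=1411, (16*-22 - 18*-23)=62, (18*-35 - -37*-22)=-1444; twice the area = |29| = 29; area = 29/2; boundary points = 1 + 1 + 1 = 3; strictly interior points = area - boundary/2 + 1 = 14; answer 14
Part IV: S3 = 14; m = -14; -2*(-14)^4 + 8*(-14)^3 + 4*(-14)^2 - 9*(-14)^1 - 2 = (-76832) + (-21952) + (784) + (126) + (-2) = -97876; answer -97876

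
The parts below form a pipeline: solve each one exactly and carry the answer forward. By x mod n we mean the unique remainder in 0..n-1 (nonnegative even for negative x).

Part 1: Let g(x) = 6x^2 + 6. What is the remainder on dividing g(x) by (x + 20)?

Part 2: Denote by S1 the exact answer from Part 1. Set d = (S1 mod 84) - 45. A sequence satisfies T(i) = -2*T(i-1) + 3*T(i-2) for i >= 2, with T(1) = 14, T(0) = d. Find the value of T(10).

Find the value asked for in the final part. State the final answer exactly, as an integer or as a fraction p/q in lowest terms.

Part 1: remainder = value at the root: 6*(-20)^2 + 6 = (2400) + (6) = 2406; answer 2406
Part 2: S1 = 2406; d = 9; T(2) = -2*(14) + 3*(9) = -1; iterating: T(2)=-1, T(3)=44, T(4)=-91, T(5)=314, T(6)=-901, T(7)=2744, T(8)=-8191, T(9)=24614, T(10)=-73801; answer -73801

-73801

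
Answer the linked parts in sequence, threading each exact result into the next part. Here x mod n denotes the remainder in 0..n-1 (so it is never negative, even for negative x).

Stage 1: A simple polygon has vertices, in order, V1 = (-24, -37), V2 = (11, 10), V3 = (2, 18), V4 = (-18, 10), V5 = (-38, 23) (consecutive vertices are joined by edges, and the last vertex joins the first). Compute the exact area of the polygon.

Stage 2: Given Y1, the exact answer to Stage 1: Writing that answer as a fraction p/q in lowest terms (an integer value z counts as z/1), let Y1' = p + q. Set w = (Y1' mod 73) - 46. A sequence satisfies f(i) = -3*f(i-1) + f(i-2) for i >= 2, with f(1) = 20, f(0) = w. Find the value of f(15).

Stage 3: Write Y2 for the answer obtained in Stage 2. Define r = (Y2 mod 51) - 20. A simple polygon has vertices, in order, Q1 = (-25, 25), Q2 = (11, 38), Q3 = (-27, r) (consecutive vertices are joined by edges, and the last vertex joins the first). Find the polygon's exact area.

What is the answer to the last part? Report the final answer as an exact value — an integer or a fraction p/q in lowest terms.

Stage 1: cross terms: (-24*10 - 11*-37)=167, (11*18 - 2*10)=178, (2*10 - -18*18)=344, (-18*23 - -38*10)=-34, (-38*-37 - -24*23)=1958; twice the area = |2613| = 2613; area = 2613/2; answer 2613/2
Stage 2: Y1 = 2613/2; threaded value p + q = 2615; w = 14; f(2) = -3*(20) + 1*(14) = -46; iterating: f(2)=-46, f(3)=158, f(4)=-520, f(5)=1718, f(6)=-5674, f(7)=18740, f(8)=-61894, f(9)=204422, f(10)=-675160, f(11)=2229902, f(12)=-7364866, f(13)=24324500, f(14)=-80338366, f(15)=265339598; answer 265339598
Stage 3: Y2 = 265339598; r = -9; cross terms: (-25*38 - 11*25)=-1225, (11*-9 - -27*38)=927, (-27*25 - -25*-9)=-900; twice the area = |-1198| = 1198; area = 599; answer 599

599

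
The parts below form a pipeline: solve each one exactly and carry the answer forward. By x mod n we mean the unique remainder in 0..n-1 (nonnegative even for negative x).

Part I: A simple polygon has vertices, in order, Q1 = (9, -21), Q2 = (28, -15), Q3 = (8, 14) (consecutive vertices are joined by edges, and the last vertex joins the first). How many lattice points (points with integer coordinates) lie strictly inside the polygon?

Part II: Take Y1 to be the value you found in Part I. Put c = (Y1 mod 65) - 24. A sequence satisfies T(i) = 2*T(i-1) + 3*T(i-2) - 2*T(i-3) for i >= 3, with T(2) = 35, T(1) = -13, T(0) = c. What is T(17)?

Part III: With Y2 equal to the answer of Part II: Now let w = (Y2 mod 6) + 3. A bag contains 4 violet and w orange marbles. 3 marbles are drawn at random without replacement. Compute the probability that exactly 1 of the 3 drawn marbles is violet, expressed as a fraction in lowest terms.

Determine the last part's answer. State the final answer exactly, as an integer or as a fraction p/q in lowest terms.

1/2

Part I: cross terms: (9*-15 - 28*-21)=453, (28*14 - 8*-15)=512, (8*-21 - 9*14)=-294; twice the area = |671| = 671; area = 671/2; boundary points = 1 + 1 + 1 = 3; strictly interior points = area - boundary/2 + 1 = 335; answer 335
Part II: Y1 = 335; c = -14; T(3) = 2*(35) + 3*(-13) - 2*(-14) = 59; iterating: T(3)=59, T(4)=249, T(5)=605, T(6)=1839, T(7)=4995, T(8)=14297, T(9)=39901, T(10)=112703, T(11)=316515, T(12)=891337, T(13)=2506813, T(14)=7054607, T(15)=19846979, T(16)=55844153, T(17)=157120029; answer 157120029
Part III: Y2 = 157120029; w = 6; total draws C(10,3) = 120; favorable C(4,1)*C(6,2) = 60; P = 1/2; answer 1/2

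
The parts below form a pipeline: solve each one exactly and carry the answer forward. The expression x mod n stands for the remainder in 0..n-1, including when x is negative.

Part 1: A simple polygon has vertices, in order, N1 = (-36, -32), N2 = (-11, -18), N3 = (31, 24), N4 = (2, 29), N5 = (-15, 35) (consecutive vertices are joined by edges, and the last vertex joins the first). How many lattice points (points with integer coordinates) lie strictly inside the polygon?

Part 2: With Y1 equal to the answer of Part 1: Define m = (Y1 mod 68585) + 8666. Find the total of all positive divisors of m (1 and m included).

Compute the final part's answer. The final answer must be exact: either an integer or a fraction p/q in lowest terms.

Part 1: cross terms: (-36*-18 - -11*-32)=296, (-11*24 - 31*-18)=294, (31*29 - 2*24)=851, (2*35 - -15*29)=505, (-15*-32 - -36*35)=1740; twice the area = |3686| = 3686; area = 1843; boundary points = 1 + 42 + 1 + 1 + 1 = 46; strictly interior points = area - boundary/2 + 1 = 1821; answer 1821
Part 2: Y1 = 1821; m = 10487; 10487 is prime, so its only divisors are 1 and 10487; sigma = 1 + 10487 = 10488; answer 10488

10488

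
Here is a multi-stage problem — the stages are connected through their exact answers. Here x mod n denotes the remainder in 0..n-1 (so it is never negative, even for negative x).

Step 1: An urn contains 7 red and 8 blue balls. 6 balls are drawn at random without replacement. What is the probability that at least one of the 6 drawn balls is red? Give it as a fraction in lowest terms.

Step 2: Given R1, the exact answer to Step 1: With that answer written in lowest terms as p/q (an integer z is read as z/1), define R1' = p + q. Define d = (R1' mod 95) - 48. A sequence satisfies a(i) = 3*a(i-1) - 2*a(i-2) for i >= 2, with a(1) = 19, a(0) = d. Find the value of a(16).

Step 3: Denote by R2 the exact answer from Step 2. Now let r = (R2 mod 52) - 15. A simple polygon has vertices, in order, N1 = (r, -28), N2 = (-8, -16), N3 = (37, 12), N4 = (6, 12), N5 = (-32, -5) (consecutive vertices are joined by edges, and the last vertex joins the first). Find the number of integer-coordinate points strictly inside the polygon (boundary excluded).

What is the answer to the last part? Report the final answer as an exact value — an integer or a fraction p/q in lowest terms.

Step 1: total draws C(15,6) = 5005; complement C(8,6) = 28; favorable 5005 - 28 = 4977; P = 711/715; answer 711/715
Step 2: R1 = 711/715; threaded value p + q = 1426; d = -47; a(2) = 3*(19) - 2*(-47) = 151; iterating: a(2)=151, a(3)=415, a(4)=943, a(5)=1999, a(6)=4111, a(7)=8335, a(8)=16783, a(9)=33679, a(10)=67471, a(11)=135055, a(12)=270223, a(13)=540559, a(14)=1081231, a(15)=2162575, a(16)=4325263; answer 4325263
Step 3: R2 = 4325263; r = -8; cross terms: (-8*-16 - -8*-28)=-96, (-8*12 - 37*-16)=496, (37*12 - 6*12)=372, (6*-5 - -32*12)=354, (-32*-28 - -8*-5)=856; twice the area = |1982| = 1982; area = 991; boundary points = 12 + 1 + 31 + 1 + 1 = 46; strictly interior points = area - boundary/2 + 1 = 969; answer 969

969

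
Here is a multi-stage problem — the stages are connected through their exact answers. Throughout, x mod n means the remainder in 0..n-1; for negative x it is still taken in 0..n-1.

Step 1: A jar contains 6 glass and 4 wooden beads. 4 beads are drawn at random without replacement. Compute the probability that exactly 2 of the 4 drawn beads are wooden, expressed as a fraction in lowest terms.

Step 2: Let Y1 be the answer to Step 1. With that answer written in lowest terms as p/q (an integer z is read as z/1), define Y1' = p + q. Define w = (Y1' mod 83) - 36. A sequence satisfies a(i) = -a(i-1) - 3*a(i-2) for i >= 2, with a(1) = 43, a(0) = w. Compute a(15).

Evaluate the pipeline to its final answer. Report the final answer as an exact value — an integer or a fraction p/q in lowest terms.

Step 1: total draws C(10,4) = 210; favorable C(4,2)*C(6,2) = 90; P = 3/7; answer 3/7
Step 2: Y1 = 3/7; threaded value p + q = 10; w = -26; a(2) = -1*(43) - 3*(-26) = 35; iterating: a(2)=35, a(3)=-164, a(4)=59, a(5)=433, a(6)=-610, a(7)=-689, a(8)=2519, a(9)=-452, a(10)=-7105, a(11)=8461, a(12)=12854, a(13)=-38237, a(14)=-325, a(15)=115036; answer 115036

115036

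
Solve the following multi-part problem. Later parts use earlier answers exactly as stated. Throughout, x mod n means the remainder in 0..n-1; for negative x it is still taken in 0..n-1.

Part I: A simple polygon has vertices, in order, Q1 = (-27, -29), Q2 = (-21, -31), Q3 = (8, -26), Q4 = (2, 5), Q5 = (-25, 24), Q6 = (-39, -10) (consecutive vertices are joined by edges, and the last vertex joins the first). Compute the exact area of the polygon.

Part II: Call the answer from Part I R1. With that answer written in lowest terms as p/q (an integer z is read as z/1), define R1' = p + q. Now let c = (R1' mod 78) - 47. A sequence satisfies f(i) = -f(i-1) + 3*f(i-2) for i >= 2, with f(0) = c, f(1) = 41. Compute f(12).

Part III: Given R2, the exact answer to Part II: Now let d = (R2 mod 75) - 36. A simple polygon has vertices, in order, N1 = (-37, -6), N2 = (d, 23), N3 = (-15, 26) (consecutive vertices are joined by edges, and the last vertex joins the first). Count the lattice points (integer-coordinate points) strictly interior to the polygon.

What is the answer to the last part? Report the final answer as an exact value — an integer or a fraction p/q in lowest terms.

Part I: cross terms: (-27*-31 - -21*-29)=228, (-21*-26 - 8*-31)=794, (8*5 - 2*-26)=92, (2*24 - -25*5)=173, (-25*-10 - -39*24)=1186, (-39*-29 - -27*-10)=861; twice the area = |3334| = 3334; area = 1667; answer 1667
Part II: R1 = 1667; threaded value p + q = 1668; c = -17; f(2) = -1*(41) + 3*(-17) = -92; iterating: f(2)=-92, f(3)=215, f(4)=-491, f(5)=1136, f(6)=-2609, f(7)=6017, f(8)=-13844, f(9)=31895, f(10)=-73427, f(11)=169112, f(12)=-389393; answer -389393
Part III: R2 = -389393; d = -29; cross terms: (-37*23 - -29*-6)=-1025, (-29*26 - -15*23)=-409, (-15*-6 - -37*26)=1052; twice the area = |-382| = 382; area = 191; boundary points = 1 + 1 + 2 = 4; strictly interior points = area - boundary/2 + 1 = 190; answer 190

190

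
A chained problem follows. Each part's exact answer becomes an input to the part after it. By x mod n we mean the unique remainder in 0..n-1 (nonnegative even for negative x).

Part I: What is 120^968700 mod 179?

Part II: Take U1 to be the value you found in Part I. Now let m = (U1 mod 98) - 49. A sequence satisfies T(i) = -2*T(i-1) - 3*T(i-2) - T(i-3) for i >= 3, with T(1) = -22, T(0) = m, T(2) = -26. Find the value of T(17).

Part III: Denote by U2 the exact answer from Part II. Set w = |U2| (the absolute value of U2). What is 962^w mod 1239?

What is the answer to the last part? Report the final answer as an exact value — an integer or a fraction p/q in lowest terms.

Part I: squarings mod 179: 120^1=120, 120^2=80, 120^4=135, 120^8=146, 120^16=15, 120^32=46, 120^64=147, 120^128=129, 120^256=173, 120^512=36, 120^1024=43, 120^2048=59, 120^4096=80, 120^8192=135, 120^16384=146, 120^32768=15, 120^65536=46, 120^131072=147, 120^262144=129, 120^524288=173; 120^968700 = 120^4 * 120^8 * 120^16 * 120^32 * 120^64 * 120^128 * 120^256 * 120^512 * 120^1024 * 120^16384 * 120^32768 * 120^131072 * 120^262144 * 120^524288 = 42 (mod 179); answer 42
Part II: U1 = 42; m = -7; T(3) = -2*(-26) - 3*(-22) - 1*(-7) = 125; iterating: T(3)=125, T(4)=-150, T(5)=-49, T(6)=423, T(7)=-549, T(8)=-122, T(9)=1468, T(10)=-2021, T(11)=-240, T(12)=5075, T(13)=-7409, T(14)=-167, T(15)=17486, T(16)=-27062, T(17)=1833; answer 1833
Part III: U2 = 1833; w = 1833; squarings mod 1239: 962^1=962, 962^2=1150, 962^4=487, 962^8=520, 962^16=298, 962^32=835, 962^64=907, 962^128=1192, 962^256=970, 962^512=499, 962^1024=1201; 962^1833 = 962^1 * 962^8 * 962^32 * 962^256 * 962^512 * 962^1024 = 1217 (mod 1239); answer 1217

1217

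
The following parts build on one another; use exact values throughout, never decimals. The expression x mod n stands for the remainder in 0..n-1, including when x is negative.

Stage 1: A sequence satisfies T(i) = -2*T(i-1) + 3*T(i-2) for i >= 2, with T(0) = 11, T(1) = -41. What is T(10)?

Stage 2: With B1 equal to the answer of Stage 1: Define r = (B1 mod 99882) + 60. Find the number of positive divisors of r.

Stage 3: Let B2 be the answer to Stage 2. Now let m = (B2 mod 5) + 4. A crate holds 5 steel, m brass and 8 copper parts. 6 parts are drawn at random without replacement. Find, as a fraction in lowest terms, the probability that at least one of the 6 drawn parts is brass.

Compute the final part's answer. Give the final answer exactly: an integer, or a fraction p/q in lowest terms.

Stage 1: T(2) = -2*(-41) + 3*(11) = 115; iterating: T(2)=115, T(3)=-353, T(4)=1051, T(5)=-3161, T(6)=9475, T(7)=-28433, T(8)=85291, T(9)=-255881, T(10)=767635; answer 767635
Stage 2: B1 = 767635; r = 68521; 68521 is prime, so its only divisors are 1 and 68521; count = 2; answer 2
Stage 3: B2 = 2; m = 6; total draws C(19,6) = 27132; complement C(13,6) = 1716; favorable 27132 - 1716 = 25416; P = 2118/2261; answer 2118/2261

2118/2261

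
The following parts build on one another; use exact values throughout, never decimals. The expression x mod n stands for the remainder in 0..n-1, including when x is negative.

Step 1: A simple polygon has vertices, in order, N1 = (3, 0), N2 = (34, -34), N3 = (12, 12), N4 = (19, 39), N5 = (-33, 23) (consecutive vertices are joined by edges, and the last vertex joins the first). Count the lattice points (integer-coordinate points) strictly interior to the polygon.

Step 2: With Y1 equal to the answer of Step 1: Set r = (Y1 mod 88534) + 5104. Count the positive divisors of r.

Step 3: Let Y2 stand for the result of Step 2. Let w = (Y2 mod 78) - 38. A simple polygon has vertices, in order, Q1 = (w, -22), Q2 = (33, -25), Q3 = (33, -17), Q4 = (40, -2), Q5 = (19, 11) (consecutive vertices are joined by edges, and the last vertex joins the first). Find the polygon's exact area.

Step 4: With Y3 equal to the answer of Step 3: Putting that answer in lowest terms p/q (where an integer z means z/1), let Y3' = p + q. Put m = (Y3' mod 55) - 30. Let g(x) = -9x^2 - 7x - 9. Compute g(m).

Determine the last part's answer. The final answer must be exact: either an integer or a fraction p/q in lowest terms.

-1021

Step 1: cross terms: (3*-34 - 34*0)=-102, (34*12 - 12*-34)=816, (12*39 - 19*12)=240, (19*23 - -33*39)=1724, (-33*0 - 3*23)=-69; twice the area = |2609| = 2609; area = 2609/2; boundary points = 1 + 2 + 1 + 4 + 1 = 9; strictly interior points = area - boundary/2 + 1 = 1301; answer 1301
Step 2: Y1 = 1301; r = 6405; 6405 = 3 * 5 * 7 * 61; number of divisors = (1+1) * (1+1) * (1+1) * (1+1) = 16; answer 16
Step 3: Y2 = 16; w = -22; cross terms: (-22*-25 - 33*-22)=1276, (33*-17 - 33*-25)=264, (33*-2 - 40*-17)=614, (40*11 - 19*-2)=478, (19*-22 - -22*11)=-176; twice the area = |2456| = 2456; area = 1228; answer 1228
Step 4: Y3 = 1228; threaded value p + q = 1229; m = -11; -9*(-11)^2 - 7*(-11)^1 - 9 = (-1089) + (77) + (-9) = -1021; answer -1021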